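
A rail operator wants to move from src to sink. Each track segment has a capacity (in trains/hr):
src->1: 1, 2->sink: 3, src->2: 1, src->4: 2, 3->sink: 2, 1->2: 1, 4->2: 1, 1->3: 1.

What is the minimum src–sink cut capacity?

Max flow = 3 (via 3 augmenting paths).
In the residual at optimum, the set reachable from src is {4, src}.
Cut edges: src->1 (cap 1), src->2 (cap 1), 4->2 (cap 1). Sum = 3.

3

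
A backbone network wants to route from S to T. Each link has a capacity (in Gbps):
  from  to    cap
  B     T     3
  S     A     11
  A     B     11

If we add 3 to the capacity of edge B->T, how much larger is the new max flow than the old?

Original max flow = 3.
After raising cap(B->T), augmenting paths through that edge carry 3 more units.
New max flow = 6. Increase = 3.

3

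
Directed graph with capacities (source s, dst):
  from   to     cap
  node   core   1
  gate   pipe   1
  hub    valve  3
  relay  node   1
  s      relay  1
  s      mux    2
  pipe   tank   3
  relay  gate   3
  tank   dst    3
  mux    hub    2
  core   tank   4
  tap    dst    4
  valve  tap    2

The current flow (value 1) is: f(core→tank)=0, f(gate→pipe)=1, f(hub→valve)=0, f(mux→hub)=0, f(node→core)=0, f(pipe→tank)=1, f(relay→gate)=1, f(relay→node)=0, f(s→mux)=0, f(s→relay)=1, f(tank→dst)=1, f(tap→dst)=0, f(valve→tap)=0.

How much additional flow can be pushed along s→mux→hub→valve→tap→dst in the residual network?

Residual capacities along the path: s→mux: 2, mux→hub: 2, hub→valve: 3, valve→tap: 2, tap→dst: 4.
Minimum is 2.

2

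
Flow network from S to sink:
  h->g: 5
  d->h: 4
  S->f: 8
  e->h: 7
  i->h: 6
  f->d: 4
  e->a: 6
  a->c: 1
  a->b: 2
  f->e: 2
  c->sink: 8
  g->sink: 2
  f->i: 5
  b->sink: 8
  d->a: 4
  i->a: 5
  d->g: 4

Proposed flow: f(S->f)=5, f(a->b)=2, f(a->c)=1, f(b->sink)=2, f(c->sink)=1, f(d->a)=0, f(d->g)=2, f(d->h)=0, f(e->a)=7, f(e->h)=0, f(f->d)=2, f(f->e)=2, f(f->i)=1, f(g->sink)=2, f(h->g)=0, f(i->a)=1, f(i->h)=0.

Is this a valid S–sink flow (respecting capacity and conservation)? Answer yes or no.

No

Capacity violated on e->a: flow 7 > capacity 6.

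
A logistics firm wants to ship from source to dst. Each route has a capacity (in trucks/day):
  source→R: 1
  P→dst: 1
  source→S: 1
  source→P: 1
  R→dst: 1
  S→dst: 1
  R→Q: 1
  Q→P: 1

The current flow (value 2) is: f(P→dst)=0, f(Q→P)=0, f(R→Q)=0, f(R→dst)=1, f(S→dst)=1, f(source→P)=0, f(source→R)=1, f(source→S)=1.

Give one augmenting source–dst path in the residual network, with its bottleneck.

Residual along source→P→dst: source→P: 1, P→dst: 1.
Bottleneck = min = 1.

source→P→dst, bottleneck 1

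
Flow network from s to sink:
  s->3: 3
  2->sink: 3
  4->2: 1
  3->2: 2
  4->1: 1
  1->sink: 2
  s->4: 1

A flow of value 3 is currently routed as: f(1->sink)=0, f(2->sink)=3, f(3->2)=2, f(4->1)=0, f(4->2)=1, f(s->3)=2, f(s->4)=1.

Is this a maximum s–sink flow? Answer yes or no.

Yes

Residual reachable from s: {3, s}; sink is not reachable.
Saturated cut: s->4, 3->2 with total capacity 3 = current flow value. Flow is maximum.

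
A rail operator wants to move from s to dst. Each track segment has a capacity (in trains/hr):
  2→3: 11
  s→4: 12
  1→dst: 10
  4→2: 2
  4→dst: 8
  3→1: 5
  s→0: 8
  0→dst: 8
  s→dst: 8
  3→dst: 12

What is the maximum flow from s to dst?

26

Augment s→dst: bottleneck 8. Total 8.
Augment s→4→dst: bottleneck 8. Total 16.
Augment s→0→dst: bottleneck 8. Total 24.
Augment s→4→2→3→dst: bottleneck 2. Total 26.
No augmenting path remains in the residual graph.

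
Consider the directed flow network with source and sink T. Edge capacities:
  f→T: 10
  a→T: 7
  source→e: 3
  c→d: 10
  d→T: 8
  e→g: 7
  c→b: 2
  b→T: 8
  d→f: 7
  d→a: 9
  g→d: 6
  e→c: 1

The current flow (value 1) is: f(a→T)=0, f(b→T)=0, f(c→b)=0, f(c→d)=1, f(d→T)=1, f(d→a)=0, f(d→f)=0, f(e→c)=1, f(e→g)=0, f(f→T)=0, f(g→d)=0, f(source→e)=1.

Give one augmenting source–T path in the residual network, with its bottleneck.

source→e→g→d→T, bottleneck 2

Residual along source→e→g→d→T: source→e: 2, e→g: 7, g→d: 6, d→T: 7.
Bottleneck = min = 2.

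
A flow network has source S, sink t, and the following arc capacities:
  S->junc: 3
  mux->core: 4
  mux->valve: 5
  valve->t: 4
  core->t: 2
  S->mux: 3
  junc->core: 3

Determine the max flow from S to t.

5

Augment S->junc->core->t: bottleneck 2. Total 2.
Augment S->mux->valve->t: bottleneck 3. Total 5.
No augmenting path remains in the residual graph.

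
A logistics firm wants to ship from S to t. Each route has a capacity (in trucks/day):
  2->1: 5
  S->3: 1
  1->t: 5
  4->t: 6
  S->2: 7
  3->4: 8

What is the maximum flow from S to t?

6

Augment S->2->1->t: bottleneck 5. Total 5.
Augment S->3->4->t: bottleneck 1. Total 6.
No augmenting path remains in the residual graph.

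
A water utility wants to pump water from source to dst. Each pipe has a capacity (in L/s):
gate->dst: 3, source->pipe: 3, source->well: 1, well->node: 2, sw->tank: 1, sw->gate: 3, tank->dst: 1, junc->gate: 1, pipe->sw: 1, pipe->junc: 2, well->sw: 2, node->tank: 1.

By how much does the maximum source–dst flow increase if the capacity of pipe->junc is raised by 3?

0

Original max flow = 3.
Edge pipe->junc does not cross the min cut (source side {junc, pipe, source}), so extra capacity there cannot help.
New max flow = 3. Increase = 0.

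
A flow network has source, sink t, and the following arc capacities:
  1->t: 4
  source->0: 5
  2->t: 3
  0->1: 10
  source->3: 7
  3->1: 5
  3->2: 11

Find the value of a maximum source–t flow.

7

Augment source->3->2->t: bottleneck 3. Total 3.
Augment source->3->1->t: bottleneck 4. Total 7.
No augmenting path remains in the residual graph.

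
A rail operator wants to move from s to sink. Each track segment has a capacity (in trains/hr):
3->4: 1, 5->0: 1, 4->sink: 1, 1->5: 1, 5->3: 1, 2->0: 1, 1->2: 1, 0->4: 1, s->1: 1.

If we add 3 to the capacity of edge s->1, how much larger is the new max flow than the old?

0

Original max flow = 1.
Even with extra capacity on s->1, another cut of capacity 1 remains binding.
New max flow = 1. Increase = 0.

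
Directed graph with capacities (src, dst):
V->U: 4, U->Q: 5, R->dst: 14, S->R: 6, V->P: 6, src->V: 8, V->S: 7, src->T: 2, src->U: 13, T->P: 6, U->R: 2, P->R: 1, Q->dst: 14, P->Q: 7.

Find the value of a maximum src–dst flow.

17

Augment src->U->R->dst: bottleneck 2. Total 2.
Augment src->U->Q->dst: bottleneck 5. Total 7.
Augment src->V->S->R->dst: bottleneck 6. Total 13.
Augment src->V->P->R->dst: bottleneck 1. Total 14.
Augment src->V->P->Q->dst: bottleneck 1. Total 15.
Augment src->T->P->Q->dst: bottleneck 2. Total 17.
No augmenting path remains in the residual graph.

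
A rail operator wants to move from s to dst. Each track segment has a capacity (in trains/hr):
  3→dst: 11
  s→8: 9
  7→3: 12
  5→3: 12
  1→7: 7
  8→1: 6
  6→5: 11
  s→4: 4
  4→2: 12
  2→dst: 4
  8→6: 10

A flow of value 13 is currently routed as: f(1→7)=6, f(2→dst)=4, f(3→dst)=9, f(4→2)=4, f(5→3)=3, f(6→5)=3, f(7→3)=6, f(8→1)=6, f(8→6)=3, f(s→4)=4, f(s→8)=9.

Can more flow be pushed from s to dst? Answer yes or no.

No

Residual reachable from s: {s}; dst is not reachable.
Saturated cut: s→8, s→4 with total capacity 13 = current flow value. Flow is maximum.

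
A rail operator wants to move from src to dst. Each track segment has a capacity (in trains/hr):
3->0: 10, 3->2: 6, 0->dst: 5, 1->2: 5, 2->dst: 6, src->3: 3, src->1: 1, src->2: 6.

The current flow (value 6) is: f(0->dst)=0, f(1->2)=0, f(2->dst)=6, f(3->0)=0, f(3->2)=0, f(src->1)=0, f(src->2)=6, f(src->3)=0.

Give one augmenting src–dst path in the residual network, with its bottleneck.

Residual along src->3->0->dst: src->3: 3, 3->0: 10, 0->dst: 5.
Bottleneck = min = 3.

src->3->0->dst, bottleneck 3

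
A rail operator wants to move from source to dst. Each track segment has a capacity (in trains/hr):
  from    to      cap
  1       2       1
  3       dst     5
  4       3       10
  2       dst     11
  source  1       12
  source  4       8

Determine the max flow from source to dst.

Augment source→4→3→dst: bottleneck 5. Total 5.
Augment source→1→2→dst: bottleneck 1. Total 6.
No augmenting path remains in the residual graph.

6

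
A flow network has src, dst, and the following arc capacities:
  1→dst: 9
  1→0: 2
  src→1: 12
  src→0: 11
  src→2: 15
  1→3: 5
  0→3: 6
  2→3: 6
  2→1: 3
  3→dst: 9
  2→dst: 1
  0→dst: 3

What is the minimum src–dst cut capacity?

22

Max flow = 22 (via 5 augmenting paths).
In the residual at optimum, the set reachable from src is {0, 1, 2, 3, src}.
Cut edges: 2→dst (cap 1), 1→dst (cap 9), 0→dst (cap 3), 3→dst (cap 9). Sum = 22.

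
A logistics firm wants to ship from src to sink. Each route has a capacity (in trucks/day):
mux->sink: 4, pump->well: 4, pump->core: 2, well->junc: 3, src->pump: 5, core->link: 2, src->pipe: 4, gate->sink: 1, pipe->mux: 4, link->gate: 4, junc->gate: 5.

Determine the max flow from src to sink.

Augment src->pipe->mux->sink: bottleneck 4. Total 4.
Augment src->pump->well->junc->gate->sink: bottleneck 1. Total 5.
No augmenting path remains in the residual graph.

5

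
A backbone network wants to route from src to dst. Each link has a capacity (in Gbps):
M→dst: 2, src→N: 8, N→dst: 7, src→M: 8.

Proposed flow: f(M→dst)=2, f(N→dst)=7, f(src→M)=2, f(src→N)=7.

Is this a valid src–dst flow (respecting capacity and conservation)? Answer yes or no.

Yes

Every edge has 0 ≤ f(e) ≤ cap(e).
At each intermediate node, inflow equals outflow.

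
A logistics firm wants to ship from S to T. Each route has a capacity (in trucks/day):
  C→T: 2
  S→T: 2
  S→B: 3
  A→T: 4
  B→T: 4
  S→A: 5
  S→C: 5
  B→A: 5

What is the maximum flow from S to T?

Augment S→T: bottleneck 2. Total 2.
Augment S→C→T: bottleneck 2. Total 4.
Augment S→B→T: bottleneck 3. Total 7.
Augment S→A→T: bottleneck 4. Total 11.
No augmenting path remains in the residual graph.

11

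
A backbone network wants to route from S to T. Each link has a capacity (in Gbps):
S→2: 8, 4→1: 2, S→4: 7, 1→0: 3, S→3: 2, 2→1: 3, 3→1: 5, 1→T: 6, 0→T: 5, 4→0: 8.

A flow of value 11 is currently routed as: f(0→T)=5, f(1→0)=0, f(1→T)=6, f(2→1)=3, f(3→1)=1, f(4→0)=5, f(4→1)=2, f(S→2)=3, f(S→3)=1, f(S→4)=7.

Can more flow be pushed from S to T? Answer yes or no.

No

Residual reachable from S: {0, 1, 2, 3, 4, S}; T is not reachable.
Saturated cut: 1→T, 0→T with total capacity 11 = current flow value. Flow is maximum.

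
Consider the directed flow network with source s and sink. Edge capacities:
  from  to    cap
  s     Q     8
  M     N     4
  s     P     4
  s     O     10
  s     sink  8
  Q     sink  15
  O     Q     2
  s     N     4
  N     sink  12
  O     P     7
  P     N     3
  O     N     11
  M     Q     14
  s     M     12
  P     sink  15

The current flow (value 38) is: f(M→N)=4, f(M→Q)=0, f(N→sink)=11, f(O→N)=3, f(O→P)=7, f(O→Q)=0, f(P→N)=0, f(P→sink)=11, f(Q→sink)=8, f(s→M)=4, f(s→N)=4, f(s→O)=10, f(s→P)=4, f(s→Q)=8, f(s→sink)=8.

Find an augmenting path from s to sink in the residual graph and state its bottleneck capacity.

Residual along s→M→Q→sink: s→M: 8, M→Q: 14, Q→sink: 7.
Bottleneck = min = 7.

s→M→Q→sink, bottleneck 7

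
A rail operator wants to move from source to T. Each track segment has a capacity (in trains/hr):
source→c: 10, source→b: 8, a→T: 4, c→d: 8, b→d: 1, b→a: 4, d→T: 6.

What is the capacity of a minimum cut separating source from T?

Max flow = 10 (via 3 augmenting paths).
In the residual at optimum, the set reachable from source is {b, c, d, source}.
Cut edges: b→a (cap 4), d→T (cap 6). Sum = 10.

10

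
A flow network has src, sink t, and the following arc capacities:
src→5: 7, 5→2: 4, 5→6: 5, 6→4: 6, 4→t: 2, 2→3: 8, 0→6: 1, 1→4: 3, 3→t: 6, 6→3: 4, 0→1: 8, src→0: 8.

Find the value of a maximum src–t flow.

8

Augment src→5→2→3→t: bottleneck 4. Total 4.
Augment src→5→6→3→t: bottleneck 2. Total 6.
Augment src→5→6→4→t: bottleneck 1. Total 7.
Augment src→0→6→4→t: bottleneck 1. Total 8.
No augmenting path remains in the residual graph.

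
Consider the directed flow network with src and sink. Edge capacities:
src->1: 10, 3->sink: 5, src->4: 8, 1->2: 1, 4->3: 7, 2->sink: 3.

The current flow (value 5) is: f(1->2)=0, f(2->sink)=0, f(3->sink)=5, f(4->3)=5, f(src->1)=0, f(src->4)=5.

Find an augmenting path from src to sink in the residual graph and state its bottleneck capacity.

src->1->2->sink, bottleneck 1

Residual along src->1->2->sink: src->1: 10, 1->2: 1, 2->sink: 3.
Bottleneck = min = 1.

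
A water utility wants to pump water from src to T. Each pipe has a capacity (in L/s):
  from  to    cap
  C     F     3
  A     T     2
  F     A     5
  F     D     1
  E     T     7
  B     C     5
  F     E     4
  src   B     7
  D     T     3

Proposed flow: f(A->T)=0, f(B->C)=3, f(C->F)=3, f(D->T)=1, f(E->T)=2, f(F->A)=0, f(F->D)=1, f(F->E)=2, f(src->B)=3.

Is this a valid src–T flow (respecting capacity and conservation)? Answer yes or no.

Yes

Every edge has 0 ≤ f(e) ≤ cap(e).
At each intermediate node, inflow equals outflow.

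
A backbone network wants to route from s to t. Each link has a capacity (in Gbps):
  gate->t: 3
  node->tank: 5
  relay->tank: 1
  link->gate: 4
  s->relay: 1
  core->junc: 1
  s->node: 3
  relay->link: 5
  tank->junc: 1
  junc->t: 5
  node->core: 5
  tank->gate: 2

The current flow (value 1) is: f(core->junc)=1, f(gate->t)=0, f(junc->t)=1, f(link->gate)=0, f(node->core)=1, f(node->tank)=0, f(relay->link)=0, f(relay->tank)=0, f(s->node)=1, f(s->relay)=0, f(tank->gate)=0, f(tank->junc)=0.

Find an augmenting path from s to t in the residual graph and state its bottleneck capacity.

Residual along s->node->tank->junc->t: s->node: 2, node->tank: 5, tank->junc: 1, junc->t: 4.
Bottleneck = min = 1.

s->node->tank->junc->t, bottleneck 1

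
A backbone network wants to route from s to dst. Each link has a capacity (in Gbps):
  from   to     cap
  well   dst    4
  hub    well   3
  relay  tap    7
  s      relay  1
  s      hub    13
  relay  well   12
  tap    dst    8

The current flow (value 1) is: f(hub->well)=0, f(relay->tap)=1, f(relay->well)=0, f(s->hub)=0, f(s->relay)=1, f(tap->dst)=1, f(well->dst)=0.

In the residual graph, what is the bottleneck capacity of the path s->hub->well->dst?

Residual capacities along the path: s->hub: 13, hub->well: 3, well->dst: 4.
Minimum is 3.

3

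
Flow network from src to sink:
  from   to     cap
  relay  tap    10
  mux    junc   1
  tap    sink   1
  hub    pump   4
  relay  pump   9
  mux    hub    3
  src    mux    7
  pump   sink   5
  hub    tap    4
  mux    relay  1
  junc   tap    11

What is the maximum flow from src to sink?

5

Augment src->mux->hub->pump->sink: bottleneck 3. Total 3.
Augment src->mux->relay->tap->sink: bottleneck 1. Total 4.
Augment src->mux->junc->tap->relay->pump->sink: bottleneck 1. Total 5.
No augmenting path remains in the residual graph.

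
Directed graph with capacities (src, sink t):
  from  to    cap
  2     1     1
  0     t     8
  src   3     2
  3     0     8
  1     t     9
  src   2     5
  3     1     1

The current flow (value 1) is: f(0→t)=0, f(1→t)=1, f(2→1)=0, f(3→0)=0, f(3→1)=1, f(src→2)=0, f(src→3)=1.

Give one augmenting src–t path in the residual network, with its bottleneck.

src→3→0→t, bottleneck 1

Residual along src→3→0→t: src→3: 1, 3→0: 8, 0→t: 8.
Bottleneck = min = 1.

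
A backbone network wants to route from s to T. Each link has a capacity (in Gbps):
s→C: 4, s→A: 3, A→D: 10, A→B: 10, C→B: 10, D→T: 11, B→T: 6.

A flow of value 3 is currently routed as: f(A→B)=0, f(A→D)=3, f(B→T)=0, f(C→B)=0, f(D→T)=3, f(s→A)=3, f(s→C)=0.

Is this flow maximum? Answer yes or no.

Residual path s→C→B→T has bottleneck 4 > 0.
Pushing 4 along it raises the flow to 7, so the given flow is not maximum.

No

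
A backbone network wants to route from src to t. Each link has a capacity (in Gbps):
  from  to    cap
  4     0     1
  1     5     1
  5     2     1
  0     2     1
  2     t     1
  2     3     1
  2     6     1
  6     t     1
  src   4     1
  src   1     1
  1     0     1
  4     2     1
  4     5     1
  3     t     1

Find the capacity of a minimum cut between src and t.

Max flow = 2 (via 2 augmenting paths).
In the residual at optimum, the set reachable from src is {src}.
Cut edges: src→4 (cap 1), src→1 (cap 1). Sum = 2.

2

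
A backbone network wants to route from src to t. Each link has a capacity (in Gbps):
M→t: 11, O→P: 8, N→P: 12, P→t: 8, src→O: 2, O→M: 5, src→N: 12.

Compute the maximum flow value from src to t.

Augment src→O→M→t: bottleneck 2. Total 2.
Augment src→N→P→t: bottleneck 8. Total 10.
No augmenting path remains in the residual graph.

10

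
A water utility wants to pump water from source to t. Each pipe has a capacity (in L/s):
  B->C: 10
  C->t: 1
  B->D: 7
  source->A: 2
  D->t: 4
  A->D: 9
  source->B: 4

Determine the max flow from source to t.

5

Augment source->A->D->t: bottleneck 2. Total 2.
Augment source->B->D->t: bottleneck 2. Total 4.
Augment source->B->C->t: bottleneck 1. Total 5.
No augmenting path remains in the residual graph.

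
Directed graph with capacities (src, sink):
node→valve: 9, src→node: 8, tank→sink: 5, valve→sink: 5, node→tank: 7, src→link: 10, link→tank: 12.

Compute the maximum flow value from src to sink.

10

Augment src→node→valve→sink: bottleneck 5. Total 5.
Augment src→node→tank→sink: bottleneck 3. Total 8.
Augment src→link→tank→sink: bottleneck 2. Total 10.
No augmenting path remains in the residual graph.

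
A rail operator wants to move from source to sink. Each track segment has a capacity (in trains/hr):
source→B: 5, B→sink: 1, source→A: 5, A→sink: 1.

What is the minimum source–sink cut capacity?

2

Max flow = 2 (via 2 augmenting paths).
In the residual at optimum, the set reachable from source is {A, B, source}.
Cut edges: B→sink (cap 1), A→sink (cap 1). Sum = 2.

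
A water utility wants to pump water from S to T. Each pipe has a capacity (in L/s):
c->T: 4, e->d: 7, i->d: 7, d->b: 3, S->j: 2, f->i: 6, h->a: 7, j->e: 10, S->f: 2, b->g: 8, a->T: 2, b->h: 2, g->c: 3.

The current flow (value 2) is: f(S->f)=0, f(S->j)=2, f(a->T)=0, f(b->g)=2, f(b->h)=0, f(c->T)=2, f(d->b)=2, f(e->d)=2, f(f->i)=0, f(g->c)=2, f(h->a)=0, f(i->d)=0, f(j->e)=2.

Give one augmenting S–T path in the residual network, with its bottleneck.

S->f->i->d->b->g->c->T, bottleneck 1

Residual along S->f->i->d->b->g->c->T: S->f: 2, f->i: 6, i->d: 7, d->b: 1, b->g: 6, g->c: 1, c->T: 2.
Bottleneck = min = 1.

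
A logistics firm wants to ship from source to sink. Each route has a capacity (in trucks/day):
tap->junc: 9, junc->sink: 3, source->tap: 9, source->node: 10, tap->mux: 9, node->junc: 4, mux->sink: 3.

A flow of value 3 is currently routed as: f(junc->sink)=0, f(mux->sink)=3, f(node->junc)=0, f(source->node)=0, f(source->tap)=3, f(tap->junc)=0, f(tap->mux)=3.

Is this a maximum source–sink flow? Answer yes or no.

Residual path source->tap->junc->sink has bottleneck 3 > 0.
Pushing 3 along it raises the flow to 6, so the given flow is not maximum.

No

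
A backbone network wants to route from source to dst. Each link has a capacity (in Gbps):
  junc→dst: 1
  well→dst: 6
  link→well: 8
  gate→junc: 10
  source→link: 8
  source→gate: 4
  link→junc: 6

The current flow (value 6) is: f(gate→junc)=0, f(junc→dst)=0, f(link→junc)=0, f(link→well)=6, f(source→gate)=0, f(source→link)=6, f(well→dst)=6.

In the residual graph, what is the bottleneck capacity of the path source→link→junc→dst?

Residual capacities along the path: source→link: 2, link→junc: 6, junc→dst: 1.
Minimum is 1.

1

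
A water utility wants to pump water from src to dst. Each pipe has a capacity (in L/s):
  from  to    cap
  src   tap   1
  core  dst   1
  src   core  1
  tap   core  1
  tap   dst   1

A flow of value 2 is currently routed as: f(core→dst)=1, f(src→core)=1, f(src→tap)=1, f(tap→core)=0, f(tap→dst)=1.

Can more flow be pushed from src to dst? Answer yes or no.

Residual reachable from src: {src}; dst is not reachable.
Saturated cut: src→tap, src→core with total capacity 2 = current flow value. Flow is maximum.

No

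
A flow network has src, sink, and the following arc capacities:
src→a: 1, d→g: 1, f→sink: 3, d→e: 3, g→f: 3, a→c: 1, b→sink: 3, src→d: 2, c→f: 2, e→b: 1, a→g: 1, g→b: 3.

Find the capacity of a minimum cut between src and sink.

3

Max flow = 3 (via 3 augmenting paths).
In the residual at optimum, the set reachable from src is {src}.
Cut edges: src→d (cap 2), src→a (cap 1). Sum = 3.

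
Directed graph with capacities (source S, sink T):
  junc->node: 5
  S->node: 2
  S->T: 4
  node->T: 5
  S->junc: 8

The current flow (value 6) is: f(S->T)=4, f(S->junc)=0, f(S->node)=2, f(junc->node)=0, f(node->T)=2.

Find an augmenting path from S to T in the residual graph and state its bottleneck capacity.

Residual along S->junc->node->T: S->junc: 8, junc->node: 5, node->T: 3.
Bottleneck = min = 3.

S->junc->node->T, bottleneck 3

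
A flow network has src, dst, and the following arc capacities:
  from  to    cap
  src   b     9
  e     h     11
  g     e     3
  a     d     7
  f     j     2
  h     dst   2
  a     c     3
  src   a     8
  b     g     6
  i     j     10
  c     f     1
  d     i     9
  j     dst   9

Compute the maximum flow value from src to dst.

Augment src->b->g->e->h->dst: bottleneck 2. Total 2.
Augment src->a->d->i->j->dst: bottleneck 7. Total 9.
Augment src->a->c->f->j->dst: bottleneck 1. Total 10.
No augmenting path remains in the residual graph.

10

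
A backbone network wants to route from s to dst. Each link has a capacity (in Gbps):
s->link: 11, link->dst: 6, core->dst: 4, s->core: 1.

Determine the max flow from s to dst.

Augment s->core->dst: bottleneck 1. Total 1.
Augment s->link->dst: bottleneck 6. Total 7.
No augmenting path remains in the residual graph.

7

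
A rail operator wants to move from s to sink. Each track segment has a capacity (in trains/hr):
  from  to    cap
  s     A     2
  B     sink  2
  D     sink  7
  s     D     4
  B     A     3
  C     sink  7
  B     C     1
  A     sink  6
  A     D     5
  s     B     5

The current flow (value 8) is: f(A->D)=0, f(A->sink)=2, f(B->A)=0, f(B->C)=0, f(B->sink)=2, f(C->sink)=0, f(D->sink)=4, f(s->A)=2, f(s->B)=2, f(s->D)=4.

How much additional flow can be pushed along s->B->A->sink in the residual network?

3

Residual capacities along the path: s->B: 3, B->A: 3, A->sink: 4.
Minimum is 3.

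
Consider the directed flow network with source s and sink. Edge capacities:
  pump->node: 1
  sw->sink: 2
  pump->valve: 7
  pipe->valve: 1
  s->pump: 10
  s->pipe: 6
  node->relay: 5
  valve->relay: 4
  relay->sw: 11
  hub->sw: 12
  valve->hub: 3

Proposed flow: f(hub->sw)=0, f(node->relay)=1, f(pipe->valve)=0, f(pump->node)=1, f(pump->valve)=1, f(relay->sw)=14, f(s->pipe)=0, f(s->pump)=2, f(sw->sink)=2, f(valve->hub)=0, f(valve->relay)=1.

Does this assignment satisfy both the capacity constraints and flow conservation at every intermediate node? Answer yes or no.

No

Capacity violated on relay->sw: flow 14 > capacity 11.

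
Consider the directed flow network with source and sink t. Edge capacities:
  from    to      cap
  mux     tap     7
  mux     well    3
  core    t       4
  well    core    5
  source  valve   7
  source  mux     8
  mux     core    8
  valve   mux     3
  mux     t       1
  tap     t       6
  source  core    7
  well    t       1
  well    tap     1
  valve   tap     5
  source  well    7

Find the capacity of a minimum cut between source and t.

Max flow = 12 (via 5 augmenting paths).
In the residual at optimum, the set reachable from source is {core, mux, source, tap, valve, well}.
Cut edges: mux→t (cap 1), well→t (cap 1), tap→t (cap 6), core→t (cap 4). Sum = 12.

12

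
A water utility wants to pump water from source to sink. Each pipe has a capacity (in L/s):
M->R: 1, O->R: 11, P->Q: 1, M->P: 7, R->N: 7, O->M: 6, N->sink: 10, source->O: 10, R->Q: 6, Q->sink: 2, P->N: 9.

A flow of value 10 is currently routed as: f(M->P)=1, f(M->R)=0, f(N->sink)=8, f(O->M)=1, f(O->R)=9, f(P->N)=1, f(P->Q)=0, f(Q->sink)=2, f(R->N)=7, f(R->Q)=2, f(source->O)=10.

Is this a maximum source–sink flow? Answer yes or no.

Yes

Residual reachable from source: {source}; sink is not reachable.
Saturated cut: source->O with total capacity 10 = current flow value. Flow is maximum.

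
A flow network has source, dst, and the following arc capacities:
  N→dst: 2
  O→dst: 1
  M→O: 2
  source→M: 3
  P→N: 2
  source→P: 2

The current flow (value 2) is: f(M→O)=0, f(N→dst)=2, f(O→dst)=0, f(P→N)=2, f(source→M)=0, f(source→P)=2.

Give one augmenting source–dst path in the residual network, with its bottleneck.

source→M→O→dst, bottleneck 1

Residual along source→M→O→dst: source→M: 3, M→O: 2, O→dst: 1.
Bottleneck = min = 1.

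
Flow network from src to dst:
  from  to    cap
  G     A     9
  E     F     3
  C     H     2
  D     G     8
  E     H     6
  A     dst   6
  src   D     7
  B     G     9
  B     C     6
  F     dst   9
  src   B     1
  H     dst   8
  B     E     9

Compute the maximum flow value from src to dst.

Augment src→B→C→H→dst: bottleneck 1. Total 1.
Augment src→D→G→A→dst: bottleneck 6. Total 7.
No augmenting path remains in the residual graph.

7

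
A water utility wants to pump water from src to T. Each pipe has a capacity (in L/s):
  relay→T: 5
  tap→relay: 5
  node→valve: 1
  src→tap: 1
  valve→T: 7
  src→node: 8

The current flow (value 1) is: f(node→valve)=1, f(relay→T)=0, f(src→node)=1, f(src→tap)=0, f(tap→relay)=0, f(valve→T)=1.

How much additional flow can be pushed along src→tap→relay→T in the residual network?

Residual capacities along the path: src→tap: 1, tap→relay: 5, relay→T: 5.
Minimum is 1.

1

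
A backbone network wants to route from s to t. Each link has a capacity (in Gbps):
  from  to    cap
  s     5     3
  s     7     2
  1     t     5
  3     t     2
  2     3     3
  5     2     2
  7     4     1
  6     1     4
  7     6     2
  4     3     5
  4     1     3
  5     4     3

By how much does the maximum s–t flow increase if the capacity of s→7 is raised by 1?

Original max flow = 5.
After raising cap(s→7), augmenting paths through that edge carry 1 more unit.
New max flow = 6. Increase = 1.

1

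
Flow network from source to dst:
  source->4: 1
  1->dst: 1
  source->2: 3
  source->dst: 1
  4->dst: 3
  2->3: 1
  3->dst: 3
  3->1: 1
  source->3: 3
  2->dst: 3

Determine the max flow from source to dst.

Augment source->dst: bottleneck 1. Total 1.
Augment source->2->dst: bottleneck 3. Total 4.
Augment source->3->dst: bottleneck 3. Total 7.
Augment source->4->dst: bottleneck 1. Total 8.
No augmenting path remains in the residual graph.

8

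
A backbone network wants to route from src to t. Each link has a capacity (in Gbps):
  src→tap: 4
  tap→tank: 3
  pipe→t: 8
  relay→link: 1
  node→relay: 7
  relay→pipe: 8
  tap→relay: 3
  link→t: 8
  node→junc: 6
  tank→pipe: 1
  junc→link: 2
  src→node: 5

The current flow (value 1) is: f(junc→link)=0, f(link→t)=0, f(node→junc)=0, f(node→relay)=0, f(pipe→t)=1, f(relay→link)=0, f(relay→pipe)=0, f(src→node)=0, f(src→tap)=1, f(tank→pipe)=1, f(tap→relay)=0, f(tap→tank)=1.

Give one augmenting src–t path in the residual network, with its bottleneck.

Residual along src→tap→relay→pipe→t: src→tap: 3, tap→relay: 3, relay→pipe: 8, pipe→t: 7.
Bottleneck = min = 3.

src→tap→relay→pipe→t, bottleneck 3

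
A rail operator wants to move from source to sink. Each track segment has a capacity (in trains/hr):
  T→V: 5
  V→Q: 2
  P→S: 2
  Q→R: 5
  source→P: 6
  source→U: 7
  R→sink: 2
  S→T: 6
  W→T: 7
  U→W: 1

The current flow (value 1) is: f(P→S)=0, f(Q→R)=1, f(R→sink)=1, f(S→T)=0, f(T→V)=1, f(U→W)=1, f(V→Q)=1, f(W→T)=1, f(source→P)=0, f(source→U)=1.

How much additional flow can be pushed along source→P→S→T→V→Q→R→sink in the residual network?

Residual capacities along the path: source→P: 6, P→S: 2, S→T: 6, T→V: 4, V→Q: 1, Q→R: 4, R→sink: 1.
Minimum is 1.

1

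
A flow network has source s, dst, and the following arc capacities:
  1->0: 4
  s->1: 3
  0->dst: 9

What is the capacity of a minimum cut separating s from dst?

Max flow = 3 (via 1 augmenting path).
In the residual at optimum, the set reachable from s is {s}.
Cut edges: s->1 (cap 3). Sum = 3.

3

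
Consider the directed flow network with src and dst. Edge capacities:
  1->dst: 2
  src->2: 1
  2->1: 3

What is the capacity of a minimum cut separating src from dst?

Max flow = 1 (via 1 augmenting path).
In the residual at optimum, the set reachable from src is {src}.
Cut edges: src->2 (cap 1). Sum = 1.

1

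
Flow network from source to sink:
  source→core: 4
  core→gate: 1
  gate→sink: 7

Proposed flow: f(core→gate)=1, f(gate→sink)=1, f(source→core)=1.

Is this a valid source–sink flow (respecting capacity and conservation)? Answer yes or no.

Yes

Every edge has 0 ≤ f(e) ≤ cap(e).
At each intermediate node, inflow equals outflow.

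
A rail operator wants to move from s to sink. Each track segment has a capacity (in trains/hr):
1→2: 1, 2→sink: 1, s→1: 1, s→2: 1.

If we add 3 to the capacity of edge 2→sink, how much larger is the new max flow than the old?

Original max flow = 1.
After raising cap(2→sink), augmenting paths through that edge carry 1 more unit.
New max flow = 2. Increase = 1.

1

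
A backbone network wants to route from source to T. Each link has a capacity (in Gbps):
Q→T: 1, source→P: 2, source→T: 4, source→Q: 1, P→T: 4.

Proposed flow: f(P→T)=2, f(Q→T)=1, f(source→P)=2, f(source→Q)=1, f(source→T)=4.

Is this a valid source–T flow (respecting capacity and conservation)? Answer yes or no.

Every edge has 0 ≤ f(e) ≤ cap(e).
At each intermediate node, inflow equals outflow.

Yes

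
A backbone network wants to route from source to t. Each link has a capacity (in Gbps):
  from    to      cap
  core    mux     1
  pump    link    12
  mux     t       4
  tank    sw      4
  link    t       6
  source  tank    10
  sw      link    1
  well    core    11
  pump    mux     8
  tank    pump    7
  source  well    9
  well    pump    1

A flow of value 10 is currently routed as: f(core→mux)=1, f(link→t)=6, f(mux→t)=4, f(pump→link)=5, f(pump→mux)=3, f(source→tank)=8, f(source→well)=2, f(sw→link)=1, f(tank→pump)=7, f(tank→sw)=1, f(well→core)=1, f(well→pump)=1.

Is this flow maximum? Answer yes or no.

Yes

Residual reachable from source: {core, source, sw, tank, well}; t is not reachable.
Saturated cut: well→pump, core→mux, tank→pump, sw→link with total capacity 10 = current flow value. Flow is maximum.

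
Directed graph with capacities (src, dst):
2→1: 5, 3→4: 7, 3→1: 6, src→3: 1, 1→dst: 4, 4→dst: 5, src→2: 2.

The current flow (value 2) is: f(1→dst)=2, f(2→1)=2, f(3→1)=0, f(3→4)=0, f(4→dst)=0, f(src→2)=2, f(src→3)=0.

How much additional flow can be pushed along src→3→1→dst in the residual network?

Residual capacities along the path: src→3: 1, 3→1: 6, 1→dst: 2.
Minimum is 1.

1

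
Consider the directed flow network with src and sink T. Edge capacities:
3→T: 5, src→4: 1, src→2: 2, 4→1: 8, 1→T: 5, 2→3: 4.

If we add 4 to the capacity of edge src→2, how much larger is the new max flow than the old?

Original max flow = 3.
After raising cap(src→2), augmenting paths through that edge carry 2 more units.
New max flow = 5. Increase = 2.

2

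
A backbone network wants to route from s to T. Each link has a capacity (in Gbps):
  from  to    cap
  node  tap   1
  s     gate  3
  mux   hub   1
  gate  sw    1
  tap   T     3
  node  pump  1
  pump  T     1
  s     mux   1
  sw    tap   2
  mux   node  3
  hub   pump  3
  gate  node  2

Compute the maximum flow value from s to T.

3

Augment s→mux→hub→pump→T: bottleneck 1. Total 1.
Augment s→gate→node→tap→T: bottleneck 1. Total 2.
Augment s→gate→sw→tap→T: bottleneck 1. Total 3.
No augmenting path remains in the residual graph.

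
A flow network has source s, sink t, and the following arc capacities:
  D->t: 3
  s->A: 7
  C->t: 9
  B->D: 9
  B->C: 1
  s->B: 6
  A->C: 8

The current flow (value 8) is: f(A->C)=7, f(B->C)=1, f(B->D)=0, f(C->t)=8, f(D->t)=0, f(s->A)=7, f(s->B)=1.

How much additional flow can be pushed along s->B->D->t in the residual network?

Residual capacities along the path: s->B: 5, B->D: 9, D->t: 3.
Minimum is 3.

3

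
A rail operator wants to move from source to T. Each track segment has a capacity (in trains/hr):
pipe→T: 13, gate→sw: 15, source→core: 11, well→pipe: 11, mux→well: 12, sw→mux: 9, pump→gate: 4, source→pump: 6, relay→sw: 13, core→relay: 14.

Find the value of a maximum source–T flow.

Augment source→pump→gate→sw→mux→well→pipe→T: bottleneck 4. Total 4.
Augment source→core→relay→sw→mux→well→pipe→T: bottleneck 5. Total 9.
No augmenting path remains in the residual graph.

9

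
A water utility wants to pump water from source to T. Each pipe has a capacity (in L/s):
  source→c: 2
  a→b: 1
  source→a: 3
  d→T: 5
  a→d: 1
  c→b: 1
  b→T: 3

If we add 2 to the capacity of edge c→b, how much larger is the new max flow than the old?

1

Original max flow = 3.
After raising cap(c→b), augmenting paths through that edge carry 1 more unit.
New max flow = 4. Increase = 1.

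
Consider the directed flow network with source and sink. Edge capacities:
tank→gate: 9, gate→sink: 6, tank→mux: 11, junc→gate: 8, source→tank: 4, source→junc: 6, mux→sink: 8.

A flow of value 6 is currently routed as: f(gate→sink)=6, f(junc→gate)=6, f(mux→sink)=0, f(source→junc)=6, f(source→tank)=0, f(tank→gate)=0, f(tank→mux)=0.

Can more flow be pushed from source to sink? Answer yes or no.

Residual path source→tank→mux→sink has bottleneck 4 > 0.
Pushing 4 along it raises the flow to 10, so the given flow is not maximum.

Yes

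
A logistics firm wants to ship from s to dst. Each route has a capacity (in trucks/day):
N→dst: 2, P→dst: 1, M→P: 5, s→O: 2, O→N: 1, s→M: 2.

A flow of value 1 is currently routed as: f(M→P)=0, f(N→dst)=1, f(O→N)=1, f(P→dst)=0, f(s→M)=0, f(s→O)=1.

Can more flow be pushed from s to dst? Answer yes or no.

Yes

Residual path s→M→P→dst has bottleneck 1 > 0.
Pushing 1 along it raises the flow to 2, so the given flow is not maximum.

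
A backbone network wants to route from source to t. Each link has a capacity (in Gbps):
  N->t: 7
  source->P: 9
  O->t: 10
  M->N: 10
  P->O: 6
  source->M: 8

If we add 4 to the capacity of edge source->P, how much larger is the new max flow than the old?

Original max flow = 13.
Edge source->P does not cross the min cut (source side {M, N, P, source}), so extra capacity there cannot help.
New max flow = 13. Increase = 0.

0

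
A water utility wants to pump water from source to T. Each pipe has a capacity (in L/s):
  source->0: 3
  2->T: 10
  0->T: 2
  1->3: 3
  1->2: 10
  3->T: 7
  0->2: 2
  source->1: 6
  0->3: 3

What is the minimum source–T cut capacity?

Max flow = 9 (via 4 augmenting paths).
In the residual at optimum, the set reachable from source is {source}.
Cut edges: source->1 (cap 6), source->0 (cap 3). Sum = 9.

9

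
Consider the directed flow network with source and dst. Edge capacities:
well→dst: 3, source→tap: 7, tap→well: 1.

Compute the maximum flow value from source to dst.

Augment source→tap→well→dst: bottleneck 1. Total 1.
No augmenting path remains in the residual graph.

1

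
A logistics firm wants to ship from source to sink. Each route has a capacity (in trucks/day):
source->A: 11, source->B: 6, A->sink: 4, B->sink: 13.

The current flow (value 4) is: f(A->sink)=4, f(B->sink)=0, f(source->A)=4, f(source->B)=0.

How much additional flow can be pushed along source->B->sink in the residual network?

Residual capacities along the path: source->B: 6, B->sink: 13.
Minimum is 6.

6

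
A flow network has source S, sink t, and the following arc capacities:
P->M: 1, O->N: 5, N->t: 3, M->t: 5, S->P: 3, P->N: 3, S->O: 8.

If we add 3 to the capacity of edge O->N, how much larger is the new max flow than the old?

Original max flow = 4.
Edge O->N does not cross the min cut (source side {N, O, P, S}), so extra capacity there cannot help.
New max flow = 4. Increase = 0.

0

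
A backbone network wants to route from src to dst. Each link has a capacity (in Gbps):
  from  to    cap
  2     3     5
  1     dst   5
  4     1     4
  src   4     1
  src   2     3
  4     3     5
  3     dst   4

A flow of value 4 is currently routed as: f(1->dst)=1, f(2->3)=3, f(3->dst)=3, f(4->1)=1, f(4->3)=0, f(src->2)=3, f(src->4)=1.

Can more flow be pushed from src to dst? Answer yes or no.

No

Residual reachable from src: {src}; dst is not reachable.
Saturated cut: src->4, src->2 with total capacity 4 = current flow value. Flow is maximum.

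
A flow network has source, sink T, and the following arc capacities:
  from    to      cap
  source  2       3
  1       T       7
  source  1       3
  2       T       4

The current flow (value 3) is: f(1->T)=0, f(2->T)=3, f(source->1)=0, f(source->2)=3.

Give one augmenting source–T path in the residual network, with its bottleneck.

source->1->T, bottleneck 3

Residual along source->1->T: source->1: 3, 1->T: 7.
Bottleneck = min = 3.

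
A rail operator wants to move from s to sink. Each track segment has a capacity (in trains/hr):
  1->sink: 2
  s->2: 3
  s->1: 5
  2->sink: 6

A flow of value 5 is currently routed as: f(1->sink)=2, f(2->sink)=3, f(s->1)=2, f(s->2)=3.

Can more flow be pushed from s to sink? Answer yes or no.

No

Residual reachable from s: {1, s}; sink is not reachable.
Saturated cut: s->2, 1->sink with total capacity 5 = current flow value. Flow is maximum.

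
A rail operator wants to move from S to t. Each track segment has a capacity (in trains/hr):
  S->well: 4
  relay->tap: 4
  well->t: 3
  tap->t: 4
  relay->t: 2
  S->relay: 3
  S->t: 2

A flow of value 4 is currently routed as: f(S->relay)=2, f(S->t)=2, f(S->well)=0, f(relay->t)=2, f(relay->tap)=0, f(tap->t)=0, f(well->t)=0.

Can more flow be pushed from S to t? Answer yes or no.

Residual path S->well->t has bottleneck 3 > 0.
Pushing 3 along it raises the flow to 7, so the given flow is not maximum.

Yes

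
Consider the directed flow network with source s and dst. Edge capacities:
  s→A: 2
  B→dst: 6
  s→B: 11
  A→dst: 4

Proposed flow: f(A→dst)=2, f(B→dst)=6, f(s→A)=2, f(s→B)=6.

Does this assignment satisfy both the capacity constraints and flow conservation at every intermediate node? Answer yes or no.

Yes

Every edge has 0 ≤ f(e) ≤ cap(e).
At each intermediate node, inflow equals outflow.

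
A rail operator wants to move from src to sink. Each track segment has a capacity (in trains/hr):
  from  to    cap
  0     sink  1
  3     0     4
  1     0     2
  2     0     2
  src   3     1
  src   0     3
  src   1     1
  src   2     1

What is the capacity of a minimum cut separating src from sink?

Max flow = 1 (via 1 augmenting path).
In the residual at optimum, the set reachable from src is {0, 1, 2, 3, src}.
Cut edges: 0→sink (cap 1). Sum = 1.

1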